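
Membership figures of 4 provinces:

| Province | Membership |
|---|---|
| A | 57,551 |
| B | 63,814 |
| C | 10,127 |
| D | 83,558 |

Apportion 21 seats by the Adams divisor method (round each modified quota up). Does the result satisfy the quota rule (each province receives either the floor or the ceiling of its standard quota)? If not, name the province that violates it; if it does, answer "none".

Standard quotas: A 5.620, B 6.232, C 0.989, D 8.160.
Adams allocation: A 6, B 6, C 1, D 8.
Every allocation lies between the lower and upper quota.

none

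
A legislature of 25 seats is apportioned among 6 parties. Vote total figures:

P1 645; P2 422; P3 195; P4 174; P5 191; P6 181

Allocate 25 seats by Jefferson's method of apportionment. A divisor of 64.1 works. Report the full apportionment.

With modified divisor 64.1: modified quotas P1 10.062, P2 6.583, P3 3.042, P4 2.715, P5 2.980, P6 2.824.
Rounding down: P1 10, P2 6, P3 3, P4 2, P5 2, P6 2 (total 25).

P1: 10; P2: 6; P3: 3; P4: 2; P5: 2; P6: 2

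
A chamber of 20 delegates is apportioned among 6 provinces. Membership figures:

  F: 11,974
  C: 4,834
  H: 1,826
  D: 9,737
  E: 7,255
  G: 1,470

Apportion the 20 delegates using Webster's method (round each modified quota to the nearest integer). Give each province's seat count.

F 6; C 3; H 1; D 5; E 4; G 1

Standard divisor 37096/20 ≈ 1854.8; standard quotas: F 6.456, C 2.606, H 0.984, D 5.250, E 3.911, G 0.793.
Rounding to the nearest integer gives F 6, C 3, H 1, D 5, E 4, G 1 — total 20, matching the house size, so no adjustment is needed.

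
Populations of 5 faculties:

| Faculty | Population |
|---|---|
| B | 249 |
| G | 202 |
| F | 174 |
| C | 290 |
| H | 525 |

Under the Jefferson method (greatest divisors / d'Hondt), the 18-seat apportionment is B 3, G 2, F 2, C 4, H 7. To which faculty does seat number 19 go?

Priority for the next seat is population ÷ (current seats + 1).
Priorities: B 62.250, G 67.333, F 58.000, C 58.000, H 65.625.
Highest priority: G.

G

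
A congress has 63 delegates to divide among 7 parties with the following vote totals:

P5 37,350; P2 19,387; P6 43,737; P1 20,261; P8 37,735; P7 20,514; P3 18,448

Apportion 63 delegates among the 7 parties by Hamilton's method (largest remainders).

P5 12, P2 6, P6 14, P1 6, P8 12, P7 7, P3 6

The standard divisor is 197432/63 ≈ 3133.841.
Standard quotas: P5 11.9183, P2 6.1863, P6 13.9564, P1 6.4652, P8 12.0411, P7 6.5460, P3 5.8867.
Lower quotas: P5 11, P2 6, P6 13, P1 6, P8 12, P7 6, P3 5 (sum 59, leaving 4 seats).
Remainders in descending order: P6 0.9564, P5 0.9183, P3 0.8867, P7 0.5460, P1 0.4652, P2 0.1863, P8 0.0411.
Largest remainders: P6, P5, P3, P7 receive the extra seats.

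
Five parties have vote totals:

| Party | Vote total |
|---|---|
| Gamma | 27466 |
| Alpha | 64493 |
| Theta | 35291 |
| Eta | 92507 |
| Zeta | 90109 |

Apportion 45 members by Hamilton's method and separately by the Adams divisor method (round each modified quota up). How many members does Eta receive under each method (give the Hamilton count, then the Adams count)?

14 and 13

Hamilton: Gamma 4, Alpha 9, Theta 5, Eta 14, Zeta 13.
Adams: Gamma 4, Alpha 10, Theta 5, Eta 13, Zeta 13.
Eta gets 14 under Hamilton and 13 under Adams.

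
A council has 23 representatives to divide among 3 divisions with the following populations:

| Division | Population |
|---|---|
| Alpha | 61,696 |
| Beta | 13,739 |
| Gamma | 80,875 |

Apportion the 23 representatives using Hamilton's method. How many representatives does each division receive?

Alpha 9, Beta 2, Gamma 12

Total 156310; standard divisor 156310/23 ≈ 6796.087.
Standard quotas: Alpha 9.0782, Beta 2.0216, Gamma 11.9002.
Lower quotas: Alpha 9, Beta 2, Gamma 11 (sum 22, leaving 1 seat).
Remainders in descending order: Gamma 0.9002, Alpha 0.0782, Beta 0.0216.
The surplus seat goes to Gamma.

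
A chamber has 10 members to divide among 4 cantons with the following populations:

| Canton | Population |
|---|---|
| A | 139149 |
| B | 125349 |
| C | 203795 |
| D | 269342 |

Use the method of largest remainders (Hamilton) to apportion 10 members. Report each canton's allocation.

The standard divisor is 737635/10 ≈ 73763.5.
Standard quotas: A 1.8864, B 1.6993, C 2.7628, D 3.6514.
Lower quotas: A 1, B 1, C 2, D 3 (sum 7, leaving 3 seats).
Remainders in descending order: A 0.8864, C 0.7628, B 0.6993, D 0.6514.
Largest remainders: A, C, B receive the extra seats.

A 2, B 2, C 3, D 3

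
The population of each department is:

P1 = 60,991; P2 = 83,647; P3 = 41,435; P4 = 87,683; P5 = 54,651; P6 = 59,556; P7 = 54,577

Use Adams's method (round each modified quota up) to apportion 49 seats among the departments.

Standard divisor 442540/49 ≈ 9031.429; standard quotas: P1 6.753, P2 9.262, P3 4.588, P4 9.709, P5 6.051, P6 6.594, P7 6.043.
Rounding up gives 7, 10, 5, 10, 7, 7, 7 = 53 seats, so the divisor must be adjusted.
With modified divisor 9800: modified quotas P1 6.224, P2 8.535, P3 4.228, P4 8.947, P5 5.577, P6 6.077, P7 5.569.
Rounding up: P1 7, P2 9, P3 5, P4 9, P5 6, P6 7, P7 6 (total 49).

P1=7; P2=9; P3=5; P4=9; P5=6; P6=7; P7=6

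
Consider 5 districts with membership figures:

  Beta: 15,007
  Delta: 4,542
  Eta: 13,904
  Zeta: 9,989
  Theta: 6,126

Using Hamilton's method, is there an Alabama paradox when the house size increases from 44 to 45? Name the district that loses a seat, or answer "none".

At 44 seats: Beta 13, Delta 4, Eta 12, Zeta 9, Theta 6.
At 45 seats: Beta 14, Delta 4, Eta 13, Zeta 9, Theta 5.
Theta drops from 6 to 5.

Theta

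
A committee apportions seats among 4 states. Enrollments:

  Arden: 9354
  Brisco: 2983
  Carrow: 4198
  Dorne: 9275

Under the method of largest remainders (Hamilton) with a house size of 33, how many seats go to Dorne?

Standard divisor: 25810 ÷ 33 ≈ 782.121.
Standard quotas: Arden 11.9598, Brisco 3.8140, Carrow 5.3675, Dorne 11.8588.
Lower quotas: Arden 11, Brisco 3, Carrow 5, Dorne 11 (sum 30, leaving 3 seats).
Remainders in descending order: Arden 0.9598, Dorne 0.8588, Brisco 0.8140, Carrow 0.3675.
Largest remainders: Arden, Dorne, Brisco receive the extra seats.
Dorne receives 12.

12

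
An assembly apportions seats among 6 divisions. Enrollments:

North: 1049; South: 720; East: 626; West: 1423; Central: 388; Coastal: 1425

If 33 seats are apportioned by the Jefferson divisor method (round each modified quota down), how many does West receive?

Standard divisor 5631/33 ≈ 170.636; standard quotas: North 6.148, South 4.219, East 3.669, West 8.339, Central 2.274, Coastal 8.351.
Rounding down gives 6, 4, 3, 8, 2, 8 = 31 seats, so the divisor must be adjusted.
With modified divisor 157.3: modified quotas North 6.669, South 4.577, East 3.980, West 9.046, Central 2.467, Coastal 9.059.
Rounding down: North 6, South 4, East 3, West 9, Central 2, Coastal 9 (total 33).
West receives 9.

9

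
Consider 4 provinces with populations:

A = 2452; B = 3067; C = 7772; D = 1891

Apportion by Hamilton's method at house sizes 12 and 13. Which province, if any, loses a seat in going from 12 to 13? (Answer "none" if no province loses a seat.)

At 12 seats: A 2, B 2, C 6, D 2.
At 13 seats: A 2, B 3, C 7, D 1.
D drops from 2 to 1.

D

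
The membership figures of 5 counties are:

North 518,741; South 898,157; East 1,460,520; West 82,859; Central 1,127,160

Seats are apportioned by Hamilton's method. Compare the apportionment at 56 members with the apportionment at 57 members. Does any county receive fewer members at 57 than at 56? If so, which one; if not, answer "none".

At 56 seats: North 7, South 12, East 20, West 1, Central 16.
At 57 seats: North 7, South 13, East 20, West 1, Central 16.
No county's allocation decreased.

none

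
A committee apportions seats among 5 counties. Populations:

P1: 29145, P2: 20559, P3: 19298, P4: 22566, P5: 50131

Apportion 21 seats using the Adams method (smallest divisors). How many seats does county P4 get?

4

Standard divisor 141699/21 ≈ 6747.571; standard quotas: P1 4.319, P2 3.047, P3 2.860, P4 3.344, P5 7.429.
Rounding up gives 5, 4, 3, 4, 8 = 24 seats, so the divisor must be adjusted.
With modified divisor 7400: modified quotas P1 3.939, P2 2.778, P3 2.608, P4 3.049, P5 6.774.
Rounding up: P1 4, P2 3, P3 3, P4 4, P5 7 (total 21).
P4 receives 4.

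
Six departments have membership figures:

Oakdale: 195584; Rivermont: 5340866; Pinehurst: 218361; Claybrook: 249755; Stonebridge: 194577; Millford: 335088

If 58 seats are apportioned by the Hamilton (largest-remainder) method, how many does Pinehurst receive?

2

Standard divisor: 6534231 ÷ 58 ≈ 112659.155.
Standard quotas: Oakdale 1.7361, Rivermont 47.4073, Pinehurst 1.9382, Claybrook 2.2169, Stonebridge 1.7271, Millford 2.9744.
Lower quotas: Oakdale 1, Rivermont 47, Pinehurst 1, Claybrook 2, Stonebridge 1, Millford 2 (sum 54, leaving 4 seats).
Remainders in descending order: Millford 0.9744, Pinehurst 0.9382, Oakdale 0.7361, Stonebridge 0.7271, Rivermont 0.4073, Claybrook 0.2169.
The surplus seats go to Millford, Pinehurst, Oakdale, Stonebridge.
Pinehurst receives 2.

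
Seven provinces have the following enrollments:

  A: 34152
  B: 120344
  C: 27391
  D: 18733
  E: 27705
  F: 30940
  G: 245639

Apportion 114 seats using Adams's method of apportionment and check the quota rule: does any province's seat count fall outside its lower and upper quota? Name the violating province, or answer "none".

G

Standard quotas: A 7.711, B 27.172, C 6.184, D 4.230, E 6.255, F 6.986, G 55.462.
Adams allocation: A 8, B 27, C 6, D 5, E 7, F 7, G 54.
G has quota 55.462 (lower 55, upper 56) but receives 54 — outside the quota interval.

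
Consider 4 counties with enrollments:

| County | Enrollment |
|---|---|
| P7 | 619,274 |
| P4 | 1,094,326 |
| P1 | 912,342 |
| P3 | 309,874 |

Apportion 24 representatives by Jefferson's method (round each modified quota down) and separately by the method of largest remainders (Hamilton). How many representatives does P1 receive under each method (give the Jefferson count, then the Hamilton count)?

8 and 7

Jefferson: P7 5, P4 9, P1 8, P3 2.
Hamilton: P7 5, P4 9, P1 7, P3 3.
P1 gets 8 under Jefferson and 7 under Hamilton.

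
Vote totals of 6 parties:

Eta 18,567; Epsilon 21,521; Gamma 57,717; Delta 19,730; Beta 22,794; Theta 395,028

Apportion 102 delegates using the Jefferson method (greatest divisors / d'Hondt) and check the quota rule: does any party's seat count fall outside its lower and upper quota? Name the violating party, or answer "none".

Theta

Standard quotas: Eta 3.538, Epsilon 4.100, Gamma 10.997, Delta 3.759, Beta 4.343, Theta 75.264.
Jefferson allocation: Eta 3, Epsilon 4, Gamma 11, Delta 3, Beta 4, Theta 77.
Theta has quota 75.264 (lower 75, upper 76) but receives 77 — outside the quota interval.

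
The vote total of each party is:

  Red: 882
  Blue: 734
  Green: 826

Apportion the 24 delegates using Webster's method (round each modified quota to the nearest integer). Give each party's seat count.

Standard divisor 2442/24 ≈ 101.75; standard quotas: Red 8.668, Blue 7.214, Green 8.118.
Rounding to the nearest integer gives Red 9, Blue 7, Green 8 — total 24, matching the house size, so no adjustment is needed.

Red 9, Blue 7, Green 8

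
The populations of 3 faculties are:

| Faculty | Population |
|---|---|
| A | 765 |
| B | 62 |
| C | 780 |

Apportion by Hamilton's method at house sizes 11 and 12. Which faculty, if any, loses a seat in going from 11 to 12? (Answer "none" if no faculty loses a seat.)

B

At 11 seats: A 5, B 1, C 5.
At 12 seats: A 6, B 0, C 6.
B drops from 1 to 0.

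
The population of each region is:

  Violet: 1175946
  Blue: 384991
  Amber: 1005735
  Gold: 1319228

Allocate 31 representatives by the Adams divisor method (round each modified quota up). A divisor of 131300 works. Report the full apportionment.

Violet 9; Blue 3; Amber 8; Gold 11

With modified divisor 131300: modified quotas Violet 8.956, Blue 2.932, Amber 7.660, Gold 10.047.
Rounding up: Violet 9, Blue 3, Amber 8, Gold 11 (total 31).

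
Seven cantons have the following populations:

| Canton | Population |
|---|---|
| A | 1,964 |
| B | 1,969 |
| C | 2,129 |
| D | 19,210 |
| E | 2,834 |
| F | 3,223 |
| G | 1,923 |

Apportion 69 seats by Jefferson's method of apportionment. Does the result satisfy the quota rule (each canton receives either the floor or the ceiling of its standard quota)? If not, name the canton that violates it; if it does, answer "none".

Standard quotas: A 4.075, B 4.086, C 4.418, D 39.862, E 5.881, F 6.688, G 3.990.
Jefferson allocation: A 4, B 4, C 4, D 41, E 6, F 6, G 4.
D has quota 39.862 (lower 39, upper 40) but receives 41 — outside the quota interval.

D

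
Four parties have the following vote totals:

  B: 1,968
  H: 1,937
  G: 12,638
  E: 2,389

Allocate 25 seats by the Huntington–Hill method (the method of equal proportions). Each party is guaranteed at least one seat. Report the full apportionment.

With divisor 779: modified quotas B 2.526, H 2.487, G 16.223, E 3.067.
Geometric-mean thresholds: B √(2·3)=2.449, H √(2·3)=2.449, G √(16·17)=16.492, E √(3·4)=3.464.
Each quota rounded against its threshold gives B 3, H 3, G 16, E 3 (total 25).

B 3, H 3, G 16, E 3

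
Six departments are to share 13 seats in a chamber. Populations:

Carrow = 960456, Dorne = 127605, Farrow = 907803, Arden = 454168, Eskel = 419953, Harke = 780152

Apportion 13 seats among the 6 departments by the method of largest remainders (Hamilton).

Carrow: 3, Dorne: 0, Farrow: 3, Arden: 2, Eskel: 2, Harke: 3

The standard divisor is 3650137/13 ≈ 280779.769.
Standard quotas: Carrow 3.4207, Dorne 0.4545, Farrow 3.2331, Arden 1.6175, Eskel 1.4957, Harke 2.7785.
Lower quotas: Carrow 3, Dorne 0, Farrow 3, Arden 1, Eskel 1, Harke 2 (sum 10, leaving 3 seats).
Remainders in descending order: Harke 0.7785, Arden 0.6175, Eskel 0.4957, Dorne 0.4545, Carrow 0.4207, Farrow 0.2331.
Largest remainders: Harke, Arden, Eskel receive the extra seats.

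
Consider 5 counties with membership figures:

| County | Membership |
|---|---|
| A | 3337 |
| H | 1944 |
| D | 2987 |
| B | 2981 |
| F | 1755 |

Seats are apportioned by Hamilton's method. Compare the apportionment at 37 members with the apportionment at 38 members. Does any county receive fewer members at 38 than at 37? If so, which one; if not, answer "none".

H

At 37 seats: A 9, H 6, D 9, B 8, F 5.
At 38 seats: A 10, H 5, D 9, B 9, F 5.
H drops from 6 to 5.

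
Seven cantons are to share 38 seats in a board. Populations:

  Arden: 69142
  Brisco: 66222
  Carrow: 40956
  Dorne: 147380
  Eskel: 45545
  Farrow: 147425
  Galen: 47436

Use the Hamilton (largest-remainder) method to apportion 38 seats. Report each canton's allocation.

Standard divisor: 564106 ÷ 38 ≈ 14844.895.
Standard quotas: Arden 4.6576, Brisco 4.4609, Carrow 2.7589, Dorne 9.9280, Eskel 3.0681, Farrow 9.9310, Galen 3.1954.
Lower quotas: Arden 4, Brisco 4, Carrow 2, Dorne 9, Eskel 3, Farrow 9, Galen 3 (sum 34, leaving 4 seats).
Remainders in descending order: Farrow 0.9310, Dorne 0.9280, Carrow 0.7589, Arden 0.6576, Brisco 0.4609, Galen 0.1954, Eskel 0.0681.
The surplus seats go to Farrow, Dorne, Carrow, Arden.

Arden: 5; Brisco: 4; Carrow: 3; Dorne: 10; Eskel: 3; Farrow: 10; Galen: 3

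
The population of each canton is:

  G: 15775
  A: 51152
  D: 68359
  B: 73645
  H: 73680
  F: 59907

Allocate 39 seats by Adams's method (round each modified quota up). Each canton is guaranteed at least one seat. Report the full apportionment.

G 2, A 6, D 8, B 8, H 8, F 7

Standard divisor 342518/39 ≈ 8782.513; standard quotas: G 1.796, A 5.824, D 7.784, B 8.385, H 8.389, F 6.821.
Rounding up gives 2, 6, 8, 9, 9, 7 = 41 seats, so the divisor must be adjusted.
With modified divisor 9500: modified quotas G 1.661, A 5.384, D 7.196, B 7.752, H 7.756, F 6.306.
Rounding up: G 2, A 6, D 8, B 8, H 8, F 7 (total 39).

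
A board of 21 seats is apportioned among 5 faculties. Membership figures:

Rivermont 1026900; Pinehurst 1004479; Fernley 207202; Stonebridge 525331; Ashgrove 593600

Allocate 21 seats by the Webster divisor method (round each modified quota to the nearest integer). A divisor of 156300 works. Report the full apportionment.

Rivermont 7, Pinehurst 6, Fernley 1, Stonebridge 3, Ashgrove 4

With modified divisor 156300: modified quotas Rivermont 6.570, Pinehurst 6.427, Fernley 1.326, Stonebridge 3.361, Ashgrove 3.798.
Rounding to the nearest integer: Rivermont 7, Pinehurst 6, Fernley 1, Stonebridge 3, Ashgrove 4 (total 21).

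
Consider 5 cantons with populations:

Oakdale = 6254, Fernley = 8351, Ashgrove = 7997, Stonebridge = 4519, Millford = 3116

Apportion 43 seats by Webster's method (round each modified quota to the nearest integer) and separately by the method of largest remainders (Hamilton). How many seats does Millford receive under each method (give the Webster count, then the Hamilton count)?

Webster: Oakdale 9, Fernley 12, Ashgrove 12, Stonebridge 6, Millford 4.
Hamilton: Oakdale 9, Fernley 12, Ashgrove 11, Stonebridge 6, Millford 5.
Millford gets 4 under Webster and 5 under Hamilton.

4 and 5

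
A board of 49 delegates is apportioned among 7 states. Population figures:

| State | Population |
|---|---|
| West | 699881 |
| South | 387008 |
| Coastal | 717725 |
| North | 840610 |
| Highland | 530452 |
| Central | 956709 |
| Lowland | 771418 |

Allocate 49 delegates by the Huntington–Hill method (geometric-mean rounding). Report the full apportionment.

West=7; South=4; Coastal=7; North=8; Highland=5; Central=10; Lowland=8

With divisor 99956: modified quotas West 7.002, South 3.872, Coastal 7.180, North 8.410, Highland 5.307, Central 9.571, Lowland 7.718.
Geometric-mean thresholds: West √(7·8)=7.483, South √(3·4)=3.464, Coastal √(7·8)=7.483, North √(8·9)=8.485, Highland √(5·6)=5.477, Central √(9·10)=9.487, Lowland √(7·8)=7.483.
Each quota rounded against its threshold gives West 7, South 4, Coastal 7, North 8, Highland 5, Central 10, Lowland 8 (total 49).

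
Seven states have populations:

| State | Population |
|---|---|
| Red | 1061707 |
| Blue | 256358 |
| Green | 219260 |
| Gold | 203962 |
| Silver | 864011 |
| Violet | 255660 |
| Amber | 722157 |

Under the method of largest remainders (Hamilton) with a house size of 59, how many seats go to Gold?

3

Total 3583115; standard divisor 3583115/59 ≈ 60730.763.
Standard quotas: Red 17.4822, Blue 4.2212, Green 3.6104, Gold 3.3585, Silver 14.2269, Violet 4.2097, Amber 11.8911.
Lower quotas: Red 17, Blue 4, Green 3, Gold 3, Silver 14, Violet 4, Amber 11 (sum 56, leaving 3 seats).
Remainders in descending order: Amber 0.8911, Green 0.6104, Red 0.4822, Gold 0.3585, Silver 0.2269, Blue 0.2212, Violet 0.2097.
Largest remainders: Amber, Green, Red receive the extra seats.
Gold receives 3.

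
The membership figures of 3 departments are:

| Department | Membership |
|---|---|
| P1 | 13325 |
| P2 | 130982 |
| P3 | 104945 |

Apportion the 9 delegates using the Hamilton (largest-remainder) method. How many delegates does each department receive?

P1: 0, P2: 5, P3: 4

Total 249252; standard divisor 249252/9 ≈ 27694.667.
Standard quotas: P1 0.4811, P2 4.7295, P3 3.7894.
Lower quotas: P1 0, P2 4, P3 3 (sum 7, leaving 2 seats).
Remainders in descending order: P3 0.7894, P2 0.7295, P1 0.4811.
Largest remainders: P3, P2 receive the extra seats.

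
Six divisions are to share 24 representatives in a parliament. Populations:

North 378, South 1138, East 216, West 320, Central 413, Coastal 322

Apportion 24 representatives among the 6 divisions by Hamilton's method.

Total 2787; standard divisor 2787/24 ≈ 116.125.
Standard quotas: North 3.255, South 9.800, East 1.860, West 2.756, Central 3.557, Coastal 2.773.
Lower quotas: North 3, South 9, East 1, West 2, Central 3, Coastal 2 (sum 20, leaving 4 seats).
Remainders in descending order: East 0.860, South 0.800, Coastal 0.773, West 0.756, Central 0.557, North 0.255.
The surplus seats go to East, South, Coastal, West.

North: 3, South: 10, East: 2, West: 3, Central: 3, Coastal: 3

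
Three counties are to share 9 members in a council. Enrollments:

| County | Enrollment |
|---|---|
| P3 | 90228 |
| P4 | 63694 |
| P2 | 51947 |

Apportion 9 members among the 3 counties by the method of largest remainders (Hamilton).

P3 4, P4 3, P2 2

The standard divisor is 205869/9 ≈ 22874.333.
Standard quotas: P3 3.9445, P4 2.7845, P2 2.2710.
Lower quotas: P3 3, P4 2, P2 2 (sum 7, leaving 2 seats).
Remainders in descending order: P3 0.9445, P4 0.7845, P2 0.2710.
The surplus seats go to P3, P4.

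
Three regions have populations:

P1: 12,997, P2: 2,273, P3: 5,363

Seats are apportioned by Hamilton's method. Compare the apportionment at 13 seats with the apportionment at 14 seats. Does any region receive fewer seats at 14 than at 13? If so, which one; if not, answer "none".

At 13 seats: P1 8, P2 2, P3 3.
At 14 seats: P1 9, P2 1, P3 4.
P2 drops from 2 to 1.

P2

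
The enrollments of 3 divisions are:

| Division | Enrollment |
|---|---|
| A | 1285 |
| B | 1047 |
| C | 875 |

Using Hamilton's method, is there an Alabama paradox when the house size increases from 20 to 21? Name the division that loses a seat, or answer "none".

At 20 seats: A 8, B 7, C 5.
At 21 seats: A 8, B 7, C 6.
No division's allocation decreased.

none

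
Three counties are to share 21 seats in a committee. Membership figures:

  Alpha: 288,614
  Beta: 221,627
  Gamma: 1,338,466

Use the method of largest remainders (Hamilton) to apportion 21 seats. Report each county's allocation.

Alpha=3, Beta=3, Gamma=15

Standard divisor: 1848707 ÷ 21 ≈ 88033.667.
Standard quotas: Alpha 3.2785, Beta 2.5175, Gamma 15.2040.
Lower quotas: Alpha 3, Beta 2, Gamma 15 (sum 20, leaving 1 seat).
Remainders in descending order: Beta 0.5175, Alpha 0.2785, Gamma 0.2040.
The surplus seat goes to Beta.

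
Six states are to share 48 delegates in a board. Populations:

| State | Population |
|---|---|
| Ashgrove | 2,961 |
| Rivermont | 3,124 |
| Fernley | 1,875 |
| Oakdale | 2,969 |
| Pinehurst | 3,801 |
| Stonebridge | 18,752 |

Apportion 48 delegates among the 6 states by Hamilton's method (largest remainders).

The standard divisor is 33482/48 ≈ 697.542.
Standard quotas: Ashgrove 4.2449, Rivermont 4.4786, Fernley 2.6880, Oakdale 4.2564, Pinehurst 5.4491, Stonebridge 26.8830.
Lower quotas: Ashgrove 4, Rivermont 4, Fernley 2, Oakdale 4, Pinehurst 5, Stonebridge 26 (sum 45, leaving 3 seats).
Remainders in descending order: Stonebridge 0.8830, Fernley 0.6880, Rivermont 0.4786, Pinehurst 0.4491, Oakdale 0.2564, Ashgrove 0.2449.
Largest remainders: Stonebridge, Fernley, Rivermont receive the extra seats.

Ashgrove 4, Rivermont 5, Fernley 3, Oakdale 4, Pinehurst 5, Stonebridge 27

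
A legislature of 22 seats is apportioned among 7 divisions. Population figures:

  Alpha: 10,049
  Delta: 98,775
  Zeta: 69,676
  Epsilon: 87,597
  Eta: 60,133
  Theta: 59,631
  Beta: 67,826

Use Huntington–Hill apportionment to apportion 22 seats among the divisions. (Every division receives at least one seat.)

Alpha 1, Delta 5, Zeta 3, Epsilon 4, Eta 3, Theta 3, Beta 3

With divisor 21100: modified quotas Alpha 0.476, Delta 4.681, Zeta 3.302, Epsilon 4.152, Eta 2.850, Theta 2.826, Beta 3.215.
Geometric-mean thresholds: Alpha (min 1), Delta √(4·5)=4.472, Zeta √(3·4)=3.464, Epsilon √(4·5)=4.472, Eta √(2·3)=2.449, Theta √(2·3)=2.449, Beta √(3·4)=3.464.
Each quota rounded against its threshold gives Alpha 1, Delta 5, Zeta 3, Epsilon 4, Eta 3, Theta 3, Beta 3 (total 22).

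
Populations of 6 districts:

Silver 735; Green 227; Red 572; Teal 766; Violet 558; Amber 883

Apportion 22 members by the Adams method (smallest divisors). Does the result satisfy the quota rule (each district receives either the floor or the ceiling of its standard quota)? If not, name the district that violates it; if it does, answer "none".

none

Standard quotas: Silver 4.322, Green 1.335, Red 3.364, Teal 4.505, Violet 3.281, Amber 5.193.
Adams allocation: Silver 4, Green 2, Red 3, Teal 5, Violet 3, Amber 5.
Every allocation lies between the lower and upper quota.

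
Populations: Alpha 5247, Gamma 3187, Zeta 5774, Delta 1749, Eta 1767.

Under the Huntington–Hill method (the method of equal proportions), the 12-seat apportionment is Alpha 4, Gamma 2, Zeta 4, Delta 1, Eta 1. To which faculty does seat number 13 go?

Priority for the next seat is population ÷ (√(s·(s+1))).
Priorities: Alpha 1173.265, Gamma 1301.087, Zeta 1291.106, Delta 1236.730, Eta 1249.458.
Highest priority: Gamma.

Gamma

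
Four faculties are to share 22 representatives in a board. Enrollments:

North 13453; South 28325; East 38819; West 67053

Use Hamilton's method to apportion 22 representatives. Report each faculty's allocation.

The standard divisor is 147650/22 ≈ 6711.364.
Standard quotas: North 2.0045, South 4.2205, East 5.7841, West 9.9910.
Lower quotas: North 2, South 4, East 5, West 9 (sum 20, leaving 2 seats).
Remainders in descending order: West 0.9910, East 0.7841, South 0.2205, North 0.0045.
The surplus seats go to West, East.

North=2; South=4; East=6; West=10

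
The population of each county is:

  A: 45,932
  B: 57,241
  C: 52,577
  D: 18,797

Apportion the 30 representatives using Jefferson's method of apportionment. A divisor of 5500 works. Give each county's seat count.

A 8, B 10, C 9, D 3

With modified divisor 5500: modified quotas A 8.351, B 10.407, C 9.559, D 3.418.
Rounding down: A 8, B 10, C 9, D 3 (total 30).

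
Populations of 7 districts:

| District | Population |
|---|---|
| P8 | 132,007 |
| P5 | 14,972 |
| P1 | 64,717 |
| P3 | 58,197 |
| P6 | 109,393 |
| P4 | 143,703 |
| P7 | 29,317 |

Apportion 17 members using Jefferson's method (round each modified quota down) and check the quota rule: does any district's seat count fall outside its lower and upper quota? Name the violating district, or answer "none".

Standard quotas: P8 4.063, P5 0.461, P1 1.992, P3 1.791, P6 3.367, P4 4.423, P7 0.902.
Jefferson allocation: P8 4, P5 0, P1 2, P3 2, P6 3, P4 5, P7 1.
Every allocation lies between the lower and upper quota.

none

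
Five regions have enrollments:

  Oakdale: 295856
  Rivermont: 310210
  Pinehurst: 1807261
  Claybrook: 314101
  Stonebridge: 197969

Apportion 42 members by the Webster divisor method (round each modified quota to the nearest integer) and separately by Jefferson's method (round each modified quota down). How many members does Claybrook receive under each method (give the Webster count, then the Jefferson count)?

5 and 4

Webster: Oakdale 4, Rivermont 4, Pinehurst 26, Claybrook 5, Stonebridge 3.
Jefferson: Oakdale 4, Rivermont 4, Pinehurst 27, Claybrook 4, Stonebridge 3.
Claybrook gets 5 under Webster and 4 under Jefferson.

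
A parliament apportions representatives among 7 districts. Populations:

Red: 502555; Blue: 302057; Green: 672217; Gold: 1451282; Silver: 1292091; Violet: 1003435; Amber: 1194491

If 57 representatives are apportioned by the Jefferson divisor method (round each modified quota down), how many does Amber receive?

11

Standard divisor 6418128/57 ≈ 112598.737; standard quotas: Red 4.463, Blue 2.683, Green 5.970, Gold 12.889, Silver 11.475, Violet 8.912, Amber 10.608.
Rounding down gives 4, 2, 5, 12, 11, 8, 10 = 52 seats, so the divisor must be adjusted.
With modified divisor 105700: modified quotas Red 4.755, Blue 2.858, Green 6.360, Gold 13.730, Silver 12.224, Violet 9.493, Amber 11.301.
Rounding down: Red 4, Blue 2, Green 6, Gold 13, Silver 12, Violet 9, Amber 11 (total 57).
Amber receives 11.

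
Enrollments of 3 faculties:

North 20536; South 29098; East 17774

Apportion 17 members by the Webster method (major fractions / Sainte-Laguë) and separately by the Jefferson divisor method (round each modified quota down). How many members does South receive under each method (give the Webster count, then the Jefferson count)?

Webster: North 5, South 7, East 5.
Jefferson: North 5, South 8, East 4.
South gets 7 under Webster and 8 under Jefferson.

7 and 8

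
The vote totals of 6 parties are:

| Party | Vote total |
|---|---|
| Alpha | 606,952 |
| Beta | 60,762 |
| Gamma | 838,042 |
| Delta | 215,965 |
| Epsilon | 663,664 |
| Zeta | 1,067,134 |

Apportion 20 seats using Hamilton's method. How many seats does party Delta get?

1

Standard divisor: 3452519 ÷ 20 ≈ 172625.95.
Standard quotas: Alpha 3.5160, Beta 0.3520, Gamma 4.8547, Delta 1.2511, Epsilon 3.8445, Zeta 6.1818.
Lower quotas: Alpha 3, Beta 0, Gamma 4, Delta 1, Epsilon 3, Zeta 6 (sum 17, leaving 3 seats).
Remainders in descending order: Gamma 0.8547, Epsilon 0.8445, Alpha 0.5160, Beta 0.3520, Delta 0.2511, Zeta 0.1818.
The surplus seats go to Gamma, Epsilon, Alpha.
Delta receives 1.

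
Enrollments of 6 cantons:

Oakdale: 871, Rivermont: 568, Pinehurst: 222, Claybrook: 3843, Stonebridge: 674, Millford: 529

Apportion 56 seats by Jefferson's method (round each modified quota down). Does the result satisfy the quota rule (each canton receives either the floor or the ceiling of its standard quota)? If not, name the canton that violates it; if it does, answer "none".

Claybrook

Standard quotas: Oakdale 7.272, Rivermont 4.743, Pinehurst 1.854, Claybrook 32.087, Stonebridge 5.628, Millford 4.417.
Jefferson allocation: Oakdale 7, Rivermont 5, Pinehurst 1, Claybrook 34, Stonebridge 5, Millford 4.
Claybrook has quota 32.087 (lower 32, upper 33) but receives 34 — outside the quota interval.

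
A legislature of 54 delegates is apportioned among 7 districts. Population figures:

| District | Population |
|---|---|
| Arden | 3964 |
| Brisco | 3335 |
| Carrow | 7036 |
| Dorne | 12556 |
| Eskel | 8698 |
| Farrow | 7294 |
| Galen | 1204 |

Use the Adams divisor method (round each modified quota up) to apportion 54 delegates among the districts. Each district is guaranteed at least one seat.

Arden=5, Brisco=4, Carrow=9, Dorne=15, Eskel=10, Farrow=9, Galen=2

Standard divisor 44087/54 ≈ 816.426; standard quotas: Arden 4.855, Brisco 4.085, Carrow 8.618, Dorne 15.379, Eskel 10.654, Farrow 8.934, Galen 1.475.
Rounding up gives 5, 5, 9, 16, 11, 9, 2 = 57 seats, so the divisor must be adjusted.
With modified divisor 875: modified quotas Arden 4.530, Brisco 3.811, Carrow 8.041, Dorne 14.350, Eskel 9.941, Farrow 8.336, Galen 1.376.
Rounding up: Arden 5, Brisco 4, Carrow 9, Dorne 15, Eskel 10, Farrow 9, Galen 2 (total 54).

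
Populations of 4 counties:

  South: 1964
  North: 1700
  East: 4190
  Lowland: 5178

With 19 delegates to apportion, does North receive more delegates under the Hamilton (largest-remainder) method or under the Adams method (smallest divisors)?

Hamilton: South 3, North 2, East 6, Lowland 8.
Adams: South 3, North 3, East 6, Lowland 7.
North gets 2 under Hamilton and 3 under Adams.

Adams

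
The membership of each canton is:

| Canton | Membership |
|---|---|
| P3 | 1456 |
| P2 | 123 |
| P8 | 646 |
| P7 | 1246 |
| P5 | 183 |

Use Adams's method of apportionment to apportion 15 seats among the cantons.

P3 5, P2 1, P8 3, P7 5, P5 1

Standard divisor 3654/15 ≈ 243.6; standard quotas: P3 5.977, P2 0.505, P8 2.652, P7 5.115, P5 0.751.
Rounding up gives 6, 1, 3, 6, 1 = 17 seats, so the divisor must be adjusted.
With modified divisor 300: modified quotas P3 4.853, P2 0.410, P8 2.153, P7 4.153, P5 0.610.
Rounding up: P3 5, P2 1, P8 3, P7 5, P5 1 (total 15).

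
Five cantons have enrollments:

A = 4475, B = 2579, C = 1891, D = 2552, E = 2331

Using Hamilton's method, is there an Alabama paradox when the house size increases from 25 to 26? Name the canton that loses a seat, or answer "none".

At 25 seats: A 8, B 5, C 3, D 5, E 4.
At 26 seats: A 8, B 5, C 4, D 5, E 4.
No canton's allocation decreased.

none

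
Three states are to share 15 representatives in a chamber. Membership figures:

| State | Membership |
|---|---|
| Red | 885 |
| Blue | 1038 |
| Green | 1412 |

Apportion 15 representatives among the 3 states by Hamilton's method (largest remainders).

Red=4; Blue=5; Green=6

Total 3335; standard divisor 3335/15 ≈ 222.333.
Standard quotas: Red 3.981, Blue 4.669, Green 6.351.
Lower quotas: Red 3, Blue 4, Green 6 (sum 13, leaving 2 seats).
Remainders in descending order: Red 0.981, Blue 0.669, Green 0.351.
The surplus seats go to Red, Blue.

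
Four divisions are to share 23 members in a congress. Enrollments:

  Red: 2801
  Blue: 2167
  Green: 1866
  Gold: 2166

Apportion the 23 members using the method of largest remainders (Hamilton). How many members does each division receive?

Red 7; Blue 6; Green 5; Gold 5

Total 9000; standard divisor 9000/23 ≈ 391.304.
Standard quotas: Red 7.158, Blue 5.538, Green 4.769, Gold 5.535.
Lower quotas: Red 7, Blue 5, Green 4, Gold 5 (sum 21, leaving 2 seats).
Remainders in descending order: Green 0.769, Blue 0.538, Gold 0.535, Red 0.158.
The surplus seats go to Green, Blue.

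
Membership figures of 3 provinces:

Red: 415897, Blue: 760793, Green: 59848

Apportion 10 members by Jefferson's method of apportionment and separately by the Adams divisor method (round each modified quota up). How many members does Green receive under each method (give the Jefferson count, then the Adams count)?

0 and 1

Jefferson: Red 3, Blue 7, Green 0.
Adams: Red 3, Blue 6, Green 1.
Green gets 0 under Jefferson and 1 under Adams.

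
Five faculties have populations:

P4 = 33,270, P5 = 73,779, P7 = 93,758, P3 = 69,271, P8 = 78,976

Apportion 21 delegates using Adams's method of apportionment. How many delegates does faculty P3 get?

Standard divisor 349054/21 ≈ 16621.619; standard quotas: P4 2.002, P5 4.439, P7 5.641, P3 4.168, P8 4.751.
Rounding up gives 3, 5, 6, 5, 5 = 24 seats, so the divisor must be adjusted.
With modified divisor 18600: modified quotas P4 1.789, P5 3.967, P7 5.041, P3 3.724, P8 4.246.
Rounding up: P4 2, P5 4, P7 6, P3 4, P8 5 (total 21).
P3 receives 4.

4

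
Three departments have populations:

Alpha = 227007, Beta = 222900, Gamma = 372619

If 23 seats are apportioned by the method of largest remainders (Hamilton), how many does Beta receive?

6

The standard divisor is 822526/23 = 35762.
Standard quotas: Alpha 6.3477, Beta 6.2329, Gamma 10.4194.
Lower quotas: Alpha 6, Beta 6, Gamma 10 (sum 22, leaving 1 seat).
Remainders in descending order: Gamma 0.4194, Alpha 0.3477, Beta 0.2329.
Largest remainder: Gamma receives the extra seat.
Beta receives 6.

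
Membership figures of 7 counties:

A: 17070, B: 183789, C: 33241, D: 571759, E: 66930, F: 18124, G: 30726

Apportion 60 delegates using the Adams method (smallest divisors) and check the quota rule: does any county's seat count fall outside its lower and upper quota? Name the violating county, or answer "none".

D

Standard quotas: A 1.111, B 11.965, C 2.164, D 37.222, E 4.357, F 1.180, G 2.000.
Adams allocation: A 2, B 12, C 2, D 35, E 5, F 2, G 2.
D has quota 37.222 (lower 37, upper 38) but receives 35 — outside the quota interval.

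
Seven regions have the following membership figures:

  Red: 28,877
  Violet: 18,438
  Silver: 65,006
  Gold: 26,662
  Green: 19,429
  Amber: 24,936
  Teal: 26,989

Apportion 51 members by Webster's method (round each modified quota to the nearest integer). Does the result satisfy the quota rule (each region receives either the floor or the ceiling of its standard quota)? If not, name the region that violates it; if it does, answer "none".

Standard quotas: Red 7.002, Violet 4.471, Silver 15.762, Gold 6.465, Green 4.711, Amber 6.046, Teal 6.544.
Webster allocation: Red 7, Violet 4, Silver 16, Gold 6, Green 5, Amber 6, Teal 7.
Every allocation lies between the lower and upper quota.

none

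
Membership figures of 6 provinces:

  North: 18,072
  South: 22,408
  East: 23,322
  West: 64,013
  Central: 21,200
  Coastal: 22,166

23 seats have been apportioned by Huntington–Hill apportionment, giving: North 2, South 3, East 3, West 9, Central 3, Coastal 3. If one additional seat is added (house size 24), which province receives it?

North

Priority for the next seat is population ÷ (√(s·(s+1))).
Priorities: North 7377.863, South 6468.632, East 6732.481, West 6747.563, Central 6119.913, Coastal 6398.773.
Highest priority: North.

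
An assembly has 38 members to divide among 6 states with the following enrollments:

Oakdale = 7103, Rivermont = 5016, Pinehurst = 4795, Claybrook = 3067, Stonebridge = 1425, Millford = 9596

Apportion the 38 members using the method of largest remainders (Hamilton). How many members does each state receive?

Standard divisor: 31002 ÷ 38 ≈ 815.842.
Standard quotas: Oakdale 8.7063, Rivermont 6.1482, Pinehurst 5.8774, Claybrook 3.7593, Stonebridge 1.7467, Millford 11.7621.
Lower quotas: Oakdale 8, Rivermont 6, Pinehurst 5, Claybrook 3, Stonebridge 1, Millford 11 (sum 34, leaving 4 seats).
Remainders in descending order: Pinehurst 0.8774, Millford 0.7621, Claybrook 0.7593, Stonebridge 0.7467, Oakdale 0.7063, Rivermont 0.1482.
Largest remainders: Pinehurst, Millford, Claybrook, Stonebridge receive the extra seats.

Oakdale 8, Rivermont 6, Pinehurst 6, Claybrook 4, Stonebridge 2, Millford 12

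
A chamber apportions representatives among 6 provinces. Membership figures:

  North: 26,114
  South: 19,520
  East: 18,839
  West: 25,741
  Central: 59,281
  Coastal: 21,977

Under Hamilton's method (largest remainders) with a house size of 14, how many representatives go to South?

2

The standard divisor is 171472/14 = 12248.
Standard quotas: North 2.1321, South 1.5937, East 1.5381, West 2.1016, Central 4.8401, Coastal 1.7943.
Lower quotas: North 2, South 1, East 1, West 2, Central 4, Coastal 1 (sum 11, leaving 3 seats).
Remainders in descending order: Central 0.8401, Coastal 0.7943, South 0.5937, East 0.5381, North 0.1321, West 0.1016.
The surplus seats go to Central, Coastal, South.
South receives 2.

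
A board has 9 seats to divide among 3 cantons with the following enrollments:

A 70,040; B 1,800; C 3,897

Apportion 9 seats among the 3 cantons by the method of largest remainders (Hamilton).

A=8, B=0, C=1

Standard divisor: 75737 ÷ 9 ≈ 8415.222.
Standard quotas: A 8.3230, B 0.2139, C 0.4631.
Lower quotas: A 8, B 0, C 0 (sum 8, leaving 1 seat).
Remainders in descending order: C 0.4631, A 0.3230, B 0.2139.
The surplus seat goes to C.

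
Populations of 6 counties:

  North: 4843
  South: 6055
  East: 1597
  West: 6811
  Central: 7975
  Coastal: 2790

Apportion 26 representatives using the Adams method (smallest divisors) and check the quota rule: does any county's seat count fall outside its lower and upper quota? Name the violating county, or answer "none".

Standard quotas: North 4.187, South 5.235, East 1.381, West 5.889, Central 6.895, Coastal 2.412.
Adams allocation: North 4, South 5, East 2, West 6, Central 6, Coastal 3.
Every allocation lies between the lower and upper quota.

none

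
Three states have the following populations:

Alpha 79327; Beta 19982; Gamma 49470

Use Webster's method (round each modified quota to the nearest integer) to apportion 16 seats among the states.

Standard divisor 148779/16 ≈ 9298.688; standard quotas: Alpha 8.531, Beta 2.149, Gamma 5.320.
Rounding to the nearest integer gives Alpha 9, Beta 2, Gamma 5 — total 16, matching the house size, so no adjustment is needed.

Alpha 9, Beta 2, Gamma 5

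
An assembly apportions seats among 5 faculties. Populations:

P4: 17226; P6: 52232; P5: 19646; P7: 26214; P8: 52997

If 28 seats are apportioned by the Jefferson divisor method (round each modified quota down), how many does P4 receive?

3

Standard divisor 168315/28 ≈ 6011.25; standard quotas: P4 2.866, P6 8.689, P5 3.268, P7 4.361, P8 8.816.
Rounding down gives 2, 8, 3, 4, 8 = 25 seats, so the divisor must be adjusted.
With modified divisor 5500: modified quotas P4 3.132, P6 9.497, P5 3.572, P7 4.766, P8 9.636.
Rounding down: P4 3, P6 9, P5 3, P7 4, P8 9 (total 28).
P4 receives 3.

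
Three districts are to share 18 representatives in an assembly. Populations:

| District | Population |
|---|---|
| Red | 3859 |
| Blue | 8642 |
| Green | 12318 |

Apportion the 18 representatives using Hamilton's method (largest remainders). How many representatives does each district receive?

Red 3, Blue 6, Green 9

Standard divisor: 24819 ÷ 18 ≈ 1378.833.
Standard quotas: Red 2.7987, Blue 6.2676, Green 8.9336.
Lower quotas: Red 2, Blue 6, Green 8 (sum 16, leaving 2 seats).
Remainders in descending order: Green 0.9336, Red 0.7987, Blue 0.2676.
The surplus seats go to Green, Red.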